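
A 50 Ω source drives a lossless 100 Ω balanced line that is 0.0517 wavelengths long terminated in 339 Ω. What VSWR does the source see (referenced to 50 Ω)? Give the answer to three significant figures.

βl = 2π × 0.0517 = 18.6°
tan(βl) = 0.337
Z_in = Z_0·(Z_L + jZ_0·tanβl)/(Z_0 + jZ_L·tanβl) = 164 − j153 Ω
Γ_s = (Z_in − Z_s)/(Z_in + Z_s) = (114 − j153)/(214 − j153), |Γ_s| = 0.726
VSWR = (1 + |Γ_s|)/(1 − |Γ_s|)

VSWR ≈ 6.3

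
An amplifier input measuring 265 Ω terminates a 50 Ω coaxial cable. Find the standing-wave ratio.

VSWR ≈ 5.3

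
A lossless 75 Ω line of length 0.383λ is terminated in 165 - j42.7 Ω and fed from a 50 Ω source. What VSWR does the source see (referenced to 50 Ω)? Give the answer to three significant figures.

VSWR ≈ 3

βl = 2π × 0.383 = 138°
tan(βl) = -0.904
Z_in = Z_0·(Z_L + jZ_0·tanβl)/(Z_0 + jZ_L·tanβl) = 71.5 + j65.5 Ω
Γ_s = (Z_in − Z_s)/(Z_in + Z_s) = (21.5 + j65.5)/(122 + j65.5), |Γ_s| = 0.499
VSWR = (1 + |Γ_s|)/(1 − |Γ_s|)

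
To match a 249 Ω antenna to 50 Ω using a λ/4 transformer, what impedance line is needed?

Z_qwt ≈ 112 Ω

Z_qwt = √(Z_0·R_L) = √(50 × 249) = √12450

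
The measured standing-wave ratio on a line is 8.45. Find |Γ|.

|Γ| = (S − 1)/(S + 1) = (8.45 − 1)/(8.45 + 1) = 7.45/9.45

|Γ| ≈ 0.788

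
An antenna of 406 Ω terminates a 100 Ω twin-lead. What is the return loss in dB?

Γ = (406 − 100)/(406 + 100) = 0.605
RL = −20·log₁₀|Γ| = −20·log₁₀(0.605)

RL ≈ 4.37 dB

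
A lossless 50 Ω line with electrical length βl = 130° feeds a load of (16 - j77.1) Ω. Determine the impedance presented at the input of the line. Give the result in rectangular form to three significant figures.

tan(βl) = tan(130°) = -1.19
Z_in = Z_0·(Z_L + jZ_0·tanβl)/(Z_0 + jZ_L·tanβl)
     = 50·(16 − j137)/(-41.9 − j19.1)

Z_in ≈ 45.7 + j142 Ω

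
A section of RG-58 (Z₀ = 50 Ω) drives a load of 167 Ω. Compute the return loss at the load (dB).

Γ = (167 − 50)/(167 + 50) = 0.539
RL = −20·log₁₀|Γ| = −20·log₁₀(0.539)

RL ≈ 5.37 dB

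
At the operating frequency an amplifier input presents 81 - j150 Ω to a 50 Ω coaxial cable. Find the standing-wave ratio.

Γ = (Z_L − Z_0)/(Z_L + Z_0) = (31 − j150)/(131 − j150)
|Γ| = 153/199 = 0.769
VSWR = (1 + |Γ|)/(1 − |Γ|) = 1.77/0.231

VSWR ≈ 7.66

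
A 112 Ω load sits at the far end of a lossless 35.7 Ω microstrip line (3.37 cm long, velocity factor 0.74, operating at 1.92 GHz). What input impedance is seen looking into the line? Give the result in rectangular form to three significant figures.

Z_in ≈ 12.1 + j8.49 Ω

λ = v/f = 0.74·c / 1.92 GHz = 0.116 m
βl = 2π·l/λ = 2π × 0.291 = 105°
tan(βl) = tan(105°) = -3.75
Z_in = Z_0·(Z_L + jZ_0·tanβl)/(Z_0 + jZ_L·tanβl)
     = 35.7·(112 − j134)/(35.7 − j420)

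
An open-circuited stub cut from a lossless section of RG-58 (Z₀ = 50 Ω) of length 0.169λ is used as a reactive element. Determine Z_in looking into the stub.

βl = 2π × 0.169 = 60.8°
tan(βl) = 1.79
For an open-circuited stub, Z_in = −jZ_0·cot(βl) = −jZ_0/tan(βl)

Z_in ≈ −j27.9 Ω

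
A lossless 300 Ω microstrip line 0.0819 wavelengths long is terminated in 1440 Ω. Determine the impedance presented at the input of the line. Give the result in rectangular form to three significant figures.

Z_in ≈ 227 − j447 Ω

βl = 2π × 0.0819 = 29.5°
tan(βl) = tan(29.5°) = 0.565
Z_in = Z_0·(Z_L + jZ_0·tanβl)/(Z_0 + jZ_L·tanβl)
     = 300·(1440 + j170)/(300 + j814)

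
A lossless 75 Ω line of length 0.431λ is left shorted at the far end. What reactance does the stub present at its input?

X_in ≈ -34.7 Ω (capacitive)

βl = 2π × 0.431 = 155°
tan(βl) = -0.463
For a shorted stub, Z_in = jZ_0·tan(βl)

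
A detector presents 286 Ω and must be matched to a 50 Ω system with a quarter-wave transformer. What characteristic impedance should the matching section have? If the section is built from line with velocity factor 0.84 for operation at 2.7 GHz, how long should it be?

Z_qwt ≈ 120 Ω; length ≈ 2.33 cm

Z_qwt = √(Z_0·R_L) = √(50 × 286) = √14300
λ = 0.84·c/f = 0.0933 m, so l = λ/4 = 0.0233 m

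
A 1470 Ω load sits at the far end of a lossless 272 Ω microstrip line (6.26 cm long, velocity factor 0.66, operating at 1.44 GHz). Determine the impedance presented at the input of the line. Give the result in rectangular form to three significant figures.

λ = v/f = 0.66·c / 1.44 GHz = 0.138 m
βl = 2π·l/λ = 2π × 0.455 = 164°
tan(βl) = tan(164°) = -0.289
Z_in = Z_0·(Z_L + jZ_0·tanβl)/(Z_0 + jZ_L·tanβl)
     = 272·(1470 − j78.5)/(272 − j424)

Z_in ≈ 464 + j645 Ω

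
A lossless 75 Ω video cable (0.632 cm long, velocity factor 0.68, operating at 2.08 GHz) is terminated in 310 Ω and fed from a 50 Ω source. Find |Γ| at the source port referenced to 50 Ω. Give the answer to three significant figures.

λ = v/f = 0.68·c / 2.08 GHz = 0.0981 m
βl = 2π·l/λ = 2π × 0.0644 = 23.2°
tan(βl) = 0.429
Z_in = Z_0·(Z_L + jZ_0·tanβl)/(Z_0 + jZ_L·tanβl) = 88.7 − j125 Ω
Γ_s = (Z_in − Z_s)/(Z_in + Z_s) = (38.7 − j125)/(139 − j125), |Γ_s| = 0.701

|Γ| ≈ 0.701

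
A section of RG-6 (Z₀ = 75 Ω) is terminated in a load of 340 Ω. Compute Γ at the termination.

Γ = 0.639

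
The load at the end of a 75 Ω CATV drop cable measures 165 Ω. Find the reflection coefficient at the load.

Γ = 0.375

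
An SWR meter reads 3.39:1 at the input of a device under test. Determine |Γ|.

|Γ| = (S − 1)/(S + 1) = (3.39 − 1)/(3.39 + 1) = 2.39/4.39

|Γ| ≈ 0.544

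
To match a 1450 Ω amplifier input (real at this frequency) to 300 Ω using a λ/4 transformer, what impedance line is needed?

Z_qwt ≈ 660 Ω

Z_qwt = √(Z_0·R_L) = √(300 × 1450) = √435000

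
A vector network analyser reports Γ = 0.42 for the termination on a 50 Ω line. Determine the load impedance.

Z_L ≈ 122 Ω

Z_L = Z_0·(1 + Γ)/(1 − Γ) = 50·(1.42)/(0.58)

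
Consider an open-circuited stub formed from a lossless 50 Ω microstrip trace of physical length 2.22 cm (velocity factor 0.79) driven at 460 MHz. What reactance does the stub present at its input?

λ = v/f = 0.79·c / 460 MHz = 0.515 m
βl = 2π·l/λ = 2π × 0.0431 = 15.5°
tan(βl) = 0.278
For an open-circuited stub, Z_in = −jZ_0·cot(βl) = −jZ_0/tan(βl)

X_in ≈ -180 Ω (capacitive)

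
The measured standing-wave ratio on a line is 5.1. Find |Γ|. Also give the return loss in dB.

|Γ| = (S − 1)/(S + 1) = (5.1 − 1)/(5.1 + 1) = 4.1/6.1
RL = −20·log₁₀|Γ| = −20·log₁₀(0.672)

|Γ| ≈ 0.672; return loss ≈ 3.45 dB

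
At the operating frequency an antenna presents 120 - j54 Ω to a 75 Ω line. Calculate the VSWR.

VSWR ≈ 2.06

Γ = (Z_L − Z_0)/(Z_L + Z_0) = (45 − j54)/(195 − j54)
|Γ| = 70.3/202 = 0.347
VSWR = (1 + |Γ|)/(1 − |Γ|) = 1.35/0.653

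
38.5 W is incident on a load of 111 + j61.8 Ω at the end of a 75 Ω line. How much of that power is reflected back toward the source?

P_reflected ≈ 5.13 W

|Γ| = |(36 + j61.8)/(186 + j61.8)| = 0.365
|Γ|² = 0.133
P_refl = |Γ|²·P_inc = 5.13 W, P_del = (1 − |Γ|²)·P_inc = 33.4 W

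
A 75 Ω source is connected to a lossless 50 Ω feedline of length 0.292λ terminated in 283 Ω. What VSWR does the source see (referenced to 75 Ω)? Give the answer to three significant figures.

βl = 2π × 0.292 = 105°
tan(βl) = -3.7
Z_in = Z_0·(Z_L + jZ_0·tanβl)/(Z_0 + jZ_L·tanβl) = 9.46 + j13.1 Ω
Γ_s = (Z_in − Z_s)/(Z_in + Z_s) = (-65.5 + j13.1)/(84.5 + j13.1), |Γ_s| = 0.782
VSWR = (1 + |Γ_s|)/(1 − |Γ_s|)

VSWR ≈ 8.17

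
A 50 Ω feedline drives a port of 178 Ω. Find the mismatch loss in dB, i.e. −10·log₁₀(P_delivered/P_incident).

Γ = (178 − 50)/(178 + 50) = 0.561
|Γ|² = 0.315, so P_del/P_inc = 1 − |Γ|² = 0.685
ML = −10·log₁₀(1 − |Γ|²)

mismatch loss ≈ 1.64 dB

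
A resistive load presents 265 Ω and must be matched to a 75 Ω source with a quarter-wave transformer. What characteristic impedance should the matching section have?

Z_qwt = √(Z_0·R_L) = √(75 × 265) = √19880

Z_qwt ≈ 141 Ω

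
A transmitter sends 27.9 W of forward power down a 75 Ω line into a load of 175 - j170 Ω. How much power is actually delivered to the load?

P_delivered ≈ 16 W

|Γ| = |(100 − j170)/(250 − j170)| = 0.652
|Γ|² = 0.426
P_refl = |Γ|²·P_inc = 11.9 W, P_del = (1 − |Γ|²)·P_inc = 16 W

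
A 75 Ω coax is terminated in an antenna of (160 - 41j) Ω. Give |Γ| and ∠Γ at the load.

Γ ≈ 0.396 ∠ -15.9°

Γ = (Z_L − Z_0)/(Z_L + Z_0) = (85 − j41)/(235 − j41)
|Γ| = 94.4/239 = 0.396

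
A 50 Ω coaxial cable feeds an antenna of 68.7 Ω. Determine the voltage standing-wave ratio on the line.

VSWR ≈ 1.37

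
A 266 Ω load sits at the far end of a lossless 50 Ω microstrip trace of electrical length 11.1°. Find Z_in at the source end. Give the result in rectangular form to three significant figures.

tan(βl) = tan(11.1°) = 0.196
Z_in = Z_0·(Z_L + jZ_0·tanβl)/(Z_0 + jZ_L·tanβl)
     = 50·(266 + j9.81)/(50 + j52.2)

Z_in ≈ 132 − j128 Ω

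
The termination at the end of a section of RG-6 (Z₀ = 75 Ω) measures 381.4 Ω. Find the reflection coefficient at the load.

Γ = 0.671

Γ = (Z_L − Z_0)/(Z_L + Z_0) = (381.4 − 75)/(381.4 + 75) = 306.4/456.4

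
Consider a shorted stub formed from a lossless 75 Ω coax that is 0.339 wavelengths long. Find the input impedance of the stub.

βl = 2π × 0.339 = 122°
tan(βl) = -1.6
For a shorted stub, Z_in = jZ_0·tan(βl)

Z_in ≈ −j120 Ω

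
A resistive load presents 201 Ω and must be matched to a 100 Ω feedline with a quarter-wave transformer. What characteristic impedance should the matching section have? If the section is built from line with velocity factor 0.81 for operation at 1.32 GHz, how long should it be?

Z_qwt ≈ 142 Ω; length ≈ 4.6 cm

Z_qwt = √(Z_0·R_L) = √(100 × 201) = √20100
λ = 0.81·c/f = 0.184 m, so l = λ/4 = 0.046 m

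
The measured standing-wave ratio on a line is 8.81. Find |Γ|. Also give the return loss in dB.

|Γ| ≈ 0.796; return loss ≈ 1.98 dB

|Γ| = (S − 1)/(S + 1) = (8.81 − 1)/(8.81 + 1) = 7.81/9.81
RL = −20·log₁₀|Γ| = −20·log₁₀(0.796)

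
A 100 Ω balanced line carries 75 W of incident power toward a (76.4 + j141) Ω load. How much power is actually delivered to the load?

|Γ| = |(-23.6 + j141)/(176.4 + j141)| = 0.633
|Γ|² = 0.401
P_refl = |Γ|²·P_inc = 30.1 W, P_del = (1 − |Γ|²)·P_inc = 44.9 W

P_delivered ≈ 44.9 W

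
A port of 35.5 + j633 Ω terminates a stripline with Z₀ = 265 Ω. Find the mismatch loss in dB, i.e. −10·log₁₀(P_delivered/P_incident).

mismatch loss ≈ 11.2 dB

Γ = (-229.5 + j633)/(300.5 + j633), |Γ| = 0.961
|Γ|² = 0.923, so P_del/P_inc = 1 − |Γ|² = 0.0766
ML = −10·log₁₀(1 − |Γ|²)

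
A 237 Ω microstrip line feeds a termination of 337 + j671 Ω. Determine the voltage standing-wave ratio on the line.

VSWR ≈ 7.63

Γ = (Z_L − Z_0)/(Z_L + Z_0) = (100 + j671)/(574 + j671)
|Γ| = 678/883 = 0.768
VSWR = (1 + |Γ|)/(1 − |Γ|) = 1.77/0.232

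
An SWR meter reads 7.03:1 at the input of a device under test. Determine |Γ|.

|Γ| ≈ 0.751

|Γ| = (S − 1)/(S + 1) = (7.03 − 1)/(7.03 + 1) = 6.03/8.03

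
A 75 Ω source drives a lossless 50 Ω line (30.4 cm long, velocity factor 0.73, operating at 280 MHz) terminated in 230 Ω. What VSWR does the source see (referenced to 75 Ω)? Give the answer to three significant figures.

λ = v/f = 0.73·c / 280 MHz = 0.782 m
βl = 2π·l/λ = 2π × 0.389 = 140°
tan(βl) = -0.841
Z_in = Z_0·(Z_L + jZ_0·tanβl)/(Z_0 + jZ_L·tanβl) = 24.6 + j53.1 Ω
Γ_s = (Z_in − Z_s)/(Z_in + Z_s) = (-50.4 + j53.1)/(99.6 + j53.1), |Γ_s| = 0.649
VSWR = (1 + |Γ_s|)/(1 − |Γ_s|)

VSWR ≈ 4.69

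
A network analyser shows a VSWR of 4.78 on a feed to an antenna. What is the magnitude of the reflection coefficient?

|Γ| = (S − 1)/(S + 1) = (4.78 − 1)/(4.78 + 1) = 3.78/5.78

|Γ| ≈ 0.654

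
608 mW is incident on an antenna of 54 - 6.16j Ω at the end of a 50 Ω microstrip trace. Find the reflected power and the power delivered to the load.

P_reflected ≈ 3.02 mW; P_delivered ≈ 605 mW

|Γ| = |(4 − j6.16)/(104 − j6.16)| = 0.0705
|Γ|² = 0.00497
P_refl = |Γ|²·P_inc = 3.02 mW, P_del = (1 − |Γ|²)·P_inc = 605 mW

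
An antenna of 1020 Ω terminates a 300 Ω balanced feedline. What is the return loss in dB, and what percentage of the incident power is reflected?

Γ = (1020 − 300)/(1020 + 300) = 0.545
RL = −20·log₁₀(0.545) = 5.26 dB
P_refl/P_inc = |Γ|² = 0.298

RL ≈ 5.26 dB; 29.8% of incident power reflected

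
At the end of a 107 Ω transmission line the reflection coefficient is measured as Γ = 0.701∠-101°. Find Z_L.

Z_L ≈ 30.9 − j83.7 Ω

Z_L = Z_0·(1 + Γ)/(1 − Γ) = 107·(0.866 − j0.688)/(1.13 + j0.688)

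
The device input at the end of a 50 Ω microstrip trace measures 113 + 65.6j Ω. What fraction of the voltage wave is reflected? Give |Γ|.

Γ = (Z_L − Z_0)/(Z_L + Z_0) = (63 + j65.6)/(163 + j65.6)
|Γ| = 91/176

|Γ| ≈ 0.518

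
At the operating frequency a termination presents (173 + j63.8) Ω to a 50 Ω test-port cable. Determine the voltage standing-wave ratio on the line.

Γ = (Z_L − Z_0)/(Z_L + Z_0) = (123 + j63.8)/(223 + j63.8)
|Γ| = 139/232 = 0.597
VSWR = (1 + |Γ|)/(1 − |Γ|) = 1.6/0.403

VSWR ≈ 3.97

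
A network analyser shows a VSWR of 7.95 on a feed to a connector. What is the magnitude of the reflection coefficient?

|Γ| = (S − 1)/(S + 1) = (7.95 − 1)/(7.95 + 1) = 6.95/8.95

|Γ| ≈ 0.777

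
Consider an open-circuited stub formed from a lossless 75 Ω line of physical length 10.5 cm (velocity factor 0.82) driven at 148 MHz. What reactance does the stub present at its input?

X_in ≈ -179 Ω (capacitive)

λ = v/f = 0.82·c / 148 MHz = 1.66 m
βl = 2π·l/λ = 2π × 0.0632 = 22.7°
tan(βl) = 0.419
For an open-circuited stub, Z_in = −jZ_0·cot(βl) = −jZ_0/tan(βl)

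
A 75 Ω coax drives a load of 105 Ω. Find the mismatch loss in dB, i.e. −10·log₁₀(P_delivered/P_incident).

mismatch loss ≈ 0.122 dB

Γ = (105 − 75)/(105 + 75) = 0.167
|Γ|² = 0.0278, so P_del/P_inc = 1 − |Γ|² = 0.972
ML = −10·log₁₀(1 − |Γ|²)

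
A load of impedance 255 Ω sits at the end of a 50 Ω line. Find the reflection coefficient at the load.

Γ = 0.672

Γ = (Z_L − Z_0)/(Z_L + Z_0) = (255 − 50)/(255 + 50) = 205/305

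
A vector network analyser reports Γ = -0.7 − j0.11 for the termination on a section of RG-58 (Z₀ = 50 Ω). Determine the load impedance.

Z_L = Z_0·(1 + Γ)/(1 − Γ) = 50·(0.3 − j0.11)/(1.7 + j0.11)

Z_L ≈ 8.58 − j3.79 Ω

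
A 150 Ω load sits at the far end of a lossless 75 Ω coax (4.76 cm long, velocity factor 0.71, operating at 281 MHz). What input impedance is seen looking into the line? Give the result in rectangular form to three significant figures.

λ = v/f = 0.71·c / 281 MHz = 0.758 m
βl = 2π·l/λ = 2π × 0.0628 = 22.6°
tan(βl) = tan(22.6°) = 0.416
Z_in = Z_0·(Z_L + jZ_0·tanβl)/(Z_0 + jZ_L·tanβl)
     = 75·(150 + j31.2)/(75 + j62.5)

Z_in ≈ 104 − j55.3 Ω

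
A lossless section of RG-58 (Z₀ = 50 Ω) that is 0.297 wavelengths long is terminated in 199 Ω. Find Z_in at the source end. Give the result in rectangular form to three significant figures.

Z_in ≈ 13.6 + j14.2 Ω

βl = 2π × 0.297 = 107°
tan(βl) = tan(107°) = -3.29
Z_in = Z_0·(Z_L + jZ_0·tanβl)/(Z_0 + jZ_L·tanβl)
     = 50·(199 − j164)/(50 − j654)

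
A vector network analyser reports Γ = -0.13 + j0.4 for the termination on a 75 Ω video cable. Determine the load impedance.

Z_L = Z_0·(1 + Γ)/(1 − Γ) = 75·(0.87 + j0.4)/(1.13 − j0.4)

Z_L ≈ 43 + j41.8 Ω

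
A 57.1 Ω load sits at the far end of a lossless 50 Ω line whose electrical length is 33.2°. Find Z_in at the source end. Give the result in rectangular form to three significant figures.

tan(βl) = tan(33.2°) = 0.654
Z_in = Z_0·(Z_L + jZ_0·tanβl)/(Z_0 + jZ_L·tanβl)
     = 50·(57.1 + j32.7)/(50 + j37.4)

Z_in ≈ 52.3 − j6.39 Ω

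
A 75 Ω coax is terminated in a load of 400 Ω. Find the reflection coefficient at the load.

Γ = (Z_L − Z_0)/(Z_L + Z_0) = (400 − 75)/(400 + 75) = 325/475

Γ = 0.684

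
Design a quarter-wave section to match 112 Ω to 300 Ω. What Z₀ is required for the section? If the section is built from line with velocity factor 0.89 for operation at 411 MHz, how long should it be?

Z_qwt ≈ 183 Ω; length ≈ 16.2 cm

Z_qwt = √(Z_0·R_L) = √(300 × 112) = √33600
λ = 0.89·c/f = 0.65 m, so l = λ/4 = 0.162 m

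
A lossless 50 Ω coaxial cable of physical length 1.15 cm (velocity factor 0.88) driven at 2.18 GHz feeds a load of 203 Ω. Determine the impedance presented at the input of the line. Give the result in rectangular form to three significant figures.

λ = v/f = 0.88·c / 2.18 GHz = 0.121 m
βl = 2π·l/λ = 2π × 0.095 = 34.2°
tan(βl) = tan(34.2°) = 0.679
Z_in = Z_0·(Z_L + jZ_0·tanβl)/(Z_0 + jZ_L·tanβl)
     = 50·(203 + j34)/(50 + j138)

Z_in ≈ 34.5 − j61.1 Ω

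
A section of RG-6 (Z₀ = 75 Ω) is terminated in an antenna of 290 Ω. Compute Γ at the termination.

Γ = (Z_L − Z_0)/(Z_L + Z_0) = (290 − 75)/(290 + 75) = 215/365

Γ = 0.589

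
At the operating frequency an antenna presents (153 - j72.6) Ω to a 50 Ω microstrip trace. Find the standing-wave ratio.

VSWR ≈ 3.81

Γ = (Z_L − Z_0)/(Z_L + Z_0) = (103 − j72.6)/(203 − j72.6)
|Γ| = 126/216 = 0.585
VSWR = (1 + |Γ|)/(1 − |Γ|) = 1.58/0.415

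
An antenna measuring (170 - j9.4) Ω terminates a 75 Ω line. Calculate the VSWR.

VSWR ≈ 2.28

Γ = (Z_L − Z_0)/(Z_L + Z_0) = (95 − j9.4)/(245 − j9.4)
|Γ| = 95.5/245 = 0.389
VSWR = (1 + |Γ|)/(1 − |Γ|) = 1.39/0.611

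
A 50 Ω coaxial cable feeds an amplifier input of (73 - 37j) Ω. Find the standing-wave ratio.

VSWR ≈ 2.03

Γ = (Z_L − Z_0)/(Z_L + Z_0) = (23 − j37)/(123 − j37)
|Γ| = 43.6/128 = 0.339
VSWR = (1 + |Γ|)/(1 − |Γ|) = 1.34/0.661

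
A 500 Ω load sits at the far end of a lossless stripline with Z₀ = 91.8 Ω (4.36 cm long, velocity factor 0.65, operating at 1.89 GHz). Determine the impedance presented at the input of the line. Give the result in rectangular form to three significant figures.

Z_in ≈ 68.8 + j150 Ω

λ = v/f = 0.65·c / 1.89 GHz = 0.103 m
βl = 2π·l/λ = 2π × 0.423 = 152°
tan(βl) = tan(152°) = -0.529
Z_in = Z_0·(Z_L + jZ_0·tanβl)/(Z_0 + jZ_L·tanβl)
     = 91.8·(500 − j48.5)/(91.8 − j264)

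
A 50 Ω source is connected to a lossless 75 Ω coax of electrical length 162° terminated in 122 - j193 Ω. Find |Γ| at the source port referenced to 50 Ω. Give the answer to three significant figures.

|Γ| ≈ 0.804

tan(βl) = -0.325
Z_in = Z_0·(Z_L + jZ_0·tanβl)/(Z_0 + jZ_L·tanβl) = 440 + j94.3 Ω
Γ_s = (Z_in − Z_s)/(Z_in + Z_s) = (390 + j94.3)/(490 + j94.3), |Γ_s| = 0.804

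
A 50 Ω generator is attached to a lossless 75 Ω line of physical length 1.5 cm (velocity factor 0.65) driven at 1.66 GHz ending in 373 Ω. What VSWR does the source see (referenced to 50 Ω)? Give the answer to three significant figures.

VSWR ≈ 5.35

λ = v/f = 0.65·c / 1.66 GHz = 0.117 m
βl = 2π·l/λ = 2π × 0.128 = 46°
tan(βl) = 1.03
Z_in = Z_0·(Z_L + jZ_0·tanβl)/(Z_0 + jZ_L·tanβl) = 28.1 − j67 Ω
Γ_s = (Z_in − Z_s)/(Z_in + Z_s) = (-21.9 − j67)/(78.1 − j67), |Γ_s| = 0.685
VSWR = (1 + |Γ_s|)/(1 − |Γ_s|)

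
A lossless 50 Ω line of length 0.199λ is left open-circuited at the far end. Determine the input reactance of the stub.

X_in ≈ -16.6 Ω (capacitive)

βl = 2π × 0.199 = 71.6°
tan(βl) = 3.01
For an open-circuited stub, Z_in = −jZ_0·cot(βl) = −jZ_0/tan(βl)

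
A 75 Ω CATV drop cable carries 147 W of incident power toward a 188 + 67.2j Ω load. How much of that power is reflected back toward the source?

|Γ| = |(113 + j67.2)/(263 + j67.2)| = 0.484
|Γ|² = 0.235
P_refl = |Γ|²·P_inc = 34.5 W, P_del = (1 − |Γ|²)·P_inc = 113 W

P_reflected ≈ 34.5 W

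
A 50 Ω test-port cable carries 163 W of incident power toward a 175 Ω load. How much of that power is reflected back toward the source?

P_reflected ≈ 50.3 W

Γ = (175 − 50)/(175 + 50) = 0.556
|Γ|² = 0.309
P_refl = |Γ|²·P_inc = 50.3 W, P_del = (1 − |Γ|²)·P_inc = 113 W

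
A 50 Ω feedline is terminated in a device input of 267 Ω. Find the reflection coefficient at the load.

Γ = 0.685

Γ = (Z_L − Z_0)/(Z_L + Z_0) = (267 − 50)/(267 + 50) = 217/317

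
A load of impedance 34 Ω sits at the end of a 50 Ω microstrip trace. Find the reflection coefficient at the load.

Γ = -0.19

Γ = (Z_L − Z_0)/(Z_L + Z_0) = (34 − 50)/(34 + 50) = -16/84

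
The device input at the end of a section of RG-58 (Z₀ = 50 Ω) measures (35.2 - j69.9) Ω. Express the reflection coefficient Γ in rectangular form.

Γ ≈ 0.298 − j0.576

Γ = (Z_L − Z_0)/(Z_L + Z_0) = (-14.8 − j69.9)/(85.2 − j69.9)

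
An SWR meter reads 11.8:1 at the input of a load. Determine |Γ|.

|Γ| = (S − 1)/(S + 1) = (11.8 − 1)/(11.8 + 1) = 10.8/12.8

|Γ| ≈ 0.844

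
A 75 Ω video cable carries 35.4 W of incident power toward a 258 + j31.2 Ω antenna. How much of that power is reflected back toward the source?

|Γ| = |(183 + j31.2)/(333 + j31.2)| = 0.555
|Γ|² = 0.308
P_refl = |Γ|²·P_inc = 10.9 W, P_del = (1 − |Γ|²)·P_inc = 24.5 W

P_reflected ≈ 10.9 W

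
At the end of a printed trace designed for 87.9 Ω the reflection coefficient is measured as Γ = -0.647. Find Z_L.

Z_L ≈ 18.8 Ω

Z_L = Z_0·(1 + Γ)/(1 − Γ) = 87.9·(0.353)/(1.65)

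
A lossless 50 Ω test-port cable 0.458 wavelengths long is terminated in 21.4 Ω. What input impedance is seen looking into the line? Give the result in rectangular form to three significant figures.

βl = 2π × 0.458 = 165°
tan(βl) = tan(165°) = -0.27
Z_in = Z_0·(Z_L + jZ_0·tanβl)/(Z_0 + jZ_L·tanβl)
     = 50·(21.4 − j13.5)/(50 − j5.78)

Z_in ≈ 22.7 − j10.9 Ω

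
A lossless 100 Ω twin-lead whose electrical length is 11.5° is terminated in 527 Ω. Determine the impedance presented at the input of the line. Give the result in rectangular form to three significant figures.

tan(βl) = tan(11.5°) = 0.203
Z_in = Z_0·(Z_L + jZ_0·tanβl)/(Z_0 + jZ_L·tanβl)
     = 100·(527 + j20.3)/(100 + j107)

Z_in ≈ 255 − j253 Ω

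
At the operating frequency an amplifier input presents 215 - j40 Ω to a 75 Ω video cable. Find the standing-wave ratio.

VSWR ≈ 2.98

Γ = (Z_L − Z_0)/(Z_L + Z_0) = (140 − j40)/(290 − j40)
|Γ| = 146/293 = 0.497
VSWR = (1 + |Γ|)/(1 − |Γ|) = 1.5/0.503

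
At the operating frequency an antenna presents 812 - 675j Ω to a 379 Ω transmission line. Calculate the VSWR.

Γ = (Z_L − Z_0)/(Z_L + Z_0) = (433 − j675)/(1191 − j675)
|Γ| = 802/1370 = 0.586
VSWR = (1 + |Γ|)/(1 − |Γ|) = 1.59/0.414

VSWR ≈ 3.83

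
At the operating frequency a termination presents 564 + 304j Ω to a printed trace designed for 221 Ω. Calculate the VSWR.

Γ = (Z_L − Z_0)/(Z_L + Z_0) = (343 + j304)/(785 + j304)
|Γ| = 458/842 = 0.544
VSWR = (1 + |Γ|)/(1 − |Γ|) = 1.54/0.456

VSWR ≈ 3.39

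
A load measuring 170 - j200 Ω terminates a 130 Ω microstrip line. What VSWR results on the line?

Γ = (Z_L − Z_0)/(Z_L + Z_0) = (40 − j200)/(300 − j200)
|Γ| = 204/361 = 0.566
VSWR = (1 + |Γ|)/(1 − |Γ|) = 1.57/0.434

VSWR ≈ 3.6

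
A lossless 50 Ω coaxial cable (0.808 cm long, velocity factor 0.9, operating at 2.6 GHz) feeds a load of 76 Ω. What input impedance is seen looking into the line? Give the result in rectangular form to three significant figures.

Z_in ≈ 59 − j21.1 Ω

λ = v/f = 0.9·c / 2.6 GHz = 0.104 m
βl = 2π·l/λ = 2π × 0.0778 = 28°
tan(βl) = tan(28°) = 0.532
Z_in = Z_0·(Z_L + jZ_0·tanβl)/(Z_0 + jZ_L·tanβl)
     = 50·(76 + j26.6)/(50 + j40.4)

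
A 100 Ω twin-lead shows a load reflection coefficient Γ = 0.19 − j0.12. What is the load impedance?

Z_L ≈ 142 − j35.8 Ω

Z_L = Z_0·(1 + Γ)/(1 − Γ) = 100·(1.19 − j0.12)/(0.81 + j0.12)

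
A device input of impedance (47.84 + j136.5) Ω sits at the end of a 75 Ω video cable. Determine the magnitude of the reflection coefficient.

|Γ| ≈ 0.758

Γ = (Z_L − Z_0)/(Z_L + Z_0) = (-27.16 + j136.5)/(122.8 + j136.5)
|Γ| = 139/184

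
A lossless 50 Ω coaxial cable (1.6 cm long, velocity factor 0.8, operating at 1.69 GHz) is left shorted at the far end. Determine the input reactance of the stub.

λ = v/f = 0.8·c / 1.69 GHz = 0.142 m
βl = 2π·l/λ = 2π × 0.113 = 40.6°
tan(βl) = 0.856
For a shorted stub, Z_in = jZ_0·tan(βl)

X_in ≈ 42.8 Ω (inductive)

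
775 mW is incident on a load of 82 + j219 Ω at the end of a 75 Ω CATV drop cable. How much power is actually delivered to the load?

P_delivered ≈ 263 mW

|Γ| = |(7 + j219)/(157 + j219)| = 0.813
|Γ|² = 0.661
P_refl = |Γ|²·P_inc = 512 mW, P_del = (1 − |Γ|²)·P_inc = 263 mW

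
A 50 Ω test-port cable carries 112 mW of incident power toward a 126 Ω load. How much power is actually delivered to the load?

Γ = (126 − 50)/(126 + 50) = 0.432
|Γ|² = 0.186
P_refl = |Γ|²·P_inc = 20.9 mW, P_del = (1 − |Γ|²)·P_inc = 91.1 mW

P_delivered ≈ 91.1 mW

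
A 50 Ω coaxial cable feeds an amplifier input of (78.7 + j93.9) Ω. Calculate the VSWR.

VSWR ≈ 4.21

Γ = (Z_L − Z_0)/(Z_L + Z_0) = (28.7 + j93.9)/(128.7 + j93.9)
|Γ| = 98.2/159 = 0.616
VSWR = (1 + |Γ|)/(1 − |Γ|) = 1.62/0.384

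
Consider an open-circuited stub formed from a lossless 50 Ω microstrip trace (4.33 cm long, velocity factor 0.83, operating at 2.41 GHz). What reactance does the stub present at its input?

X_in ≈ 89.7 Ω (inductive)

λ = v/f = 0.83·c / 2.41 GHz = 0.103 m
βl = 2π·l/λ = 2π × 0.419 = 151°
tan(βl) = -0.557
For an open-circuited stub, Z_in = −jZ_0·cot(βl) = −jZ_0/tan(βl)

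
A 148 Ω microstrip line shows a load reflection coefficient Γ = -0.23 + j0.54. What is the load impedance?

Z_L ≈ 53.8 + j88.6 Ω

Z_L = Z_0·(1 + Γ)/(1 − Γ) = 148·(0.77 + j0.54)/(1.23 − j0.54)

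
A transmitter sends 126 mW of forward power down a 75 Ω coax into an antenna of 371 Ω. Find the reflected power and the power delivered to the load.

Γ = (371 − 75)/(371 + 75) = 0.664
|Γ|² = 0.44
P_refl = |Γ|²·P_inc = 55.5 mW, P_del = (1 − |Γ|²)·P_inc = 70.5 mW

P_reflected ≈ 55.5 mW; P_delivered ≈ 70.5 mW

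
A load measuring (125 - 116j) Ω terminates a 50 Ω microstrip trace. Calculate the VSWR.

VSWR ≈ 4.85

Γ = (Z_L − Z_0)/(Z_L + Z_0) = (75 − j116)/(175 − j116)
|Γ| = 138/210 = 0.658
VSWR = (1 + |Γ|)/(1 − |Γ|) = 1.66/0.342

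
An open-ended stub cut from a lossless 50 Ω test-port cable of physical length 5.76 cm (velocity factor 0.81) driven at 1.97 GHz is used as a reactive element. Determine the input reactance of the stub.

λ = v/f = 0.81·c / 1.97 GHz = 0.123 m
βl = 2π·l/λ = 2π × 0.467 = 168°
tan(βl) = -0.211
For an open-ended stub, Z_in = −jZ_0·cot(βl) = −jZ_0/tan(βl)

X_in ≈ 237 Ω (inductive)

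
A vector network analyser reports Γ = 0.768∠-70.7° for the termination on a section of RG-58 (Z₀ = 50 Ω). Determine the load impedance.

Z_L ≈ 19 − j67 Ω

Z_L = Z_0·(1 + Γ)/(1 − Γ) = 50·(1.25 − j0.725)/(0.746 + j0.725)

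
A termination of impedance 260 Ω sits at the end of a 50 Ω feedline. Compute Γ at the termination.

Γ = (Z_L − Z_0)/(Z_L + Z_0) = (260 − 50)/(260 + 50) = 210/310

Γ = 0.677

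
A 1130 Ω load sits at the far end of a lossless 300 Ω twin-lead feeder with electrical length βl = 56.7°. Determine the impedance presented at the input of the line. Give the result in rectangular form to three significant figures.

tan(βl) = tan(56.7°) = 1.52
Z_in = Z_0·(Z_L + jZ_0·tanβl)/(Z_0 + jZ_L·tanβl)
     = 300·(1130 + j457)/(300 + j1720)

Z_in ≈ 111 − j178 Ω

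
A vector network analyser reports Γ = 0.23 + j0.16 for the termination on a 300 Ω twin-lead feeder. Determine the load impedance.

Z_L = Z_0·(1 + Γ)/(1 − Γ) = 300·(1.23 + j0.16)/(0.77 − j0.16)

Z_L ≈ 447 + j155 Ω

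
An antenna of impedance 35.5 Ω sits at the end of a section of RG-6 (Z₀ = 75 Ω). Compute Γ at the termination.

Γ = -0.357

Γ = (Z_L − Z_0)/(Z_L + Z_0) = (35.5 − 75)/(35.5 + 75) = -39.5/110.5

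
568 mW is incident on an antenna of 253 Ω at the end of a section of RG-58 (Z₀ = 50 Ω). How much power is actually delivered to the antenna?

P_delivered ≈ 313 mW

Γ = (253 − 50)/(253 + 50) = 0.67
|Γ|² = 0.449
P_refl = |Γ|²·P_inc = 255 mW, P_del = (1 − |Γ|²)·P_inc = 313 mW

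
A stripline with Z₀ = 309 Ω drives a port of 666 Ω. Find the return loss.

RL ≈ 8.73 dB

Γ = (666 − 309)/(666 + 309) = 0.366
RL = −20·log₁₀|Γ| = −20·log₁₀(0.366)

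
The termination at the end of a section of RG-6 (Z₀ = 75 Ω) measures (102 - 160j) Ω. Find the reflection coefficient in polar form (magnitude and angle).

Γ = (Z_L − Z_0)/(Z_L + Z_0) = (27 − j160)/(177 − j160)
|Γ| = 162/239 = 0.68

Γ ≈ 0.68 ∠ -38.3°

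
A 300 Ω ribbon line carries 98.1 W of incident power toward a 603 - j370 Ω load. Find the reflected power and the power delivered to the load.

P_reflected ≈ 23.6 W; P_delivered ≈ 74.5 W

|Γ| = |(303 − j370)/(903 − j370)| = 0.49
|Γ|² = 0.24
P_refl = |Γ|²·P_inc = 23.6 W, P_del = (1 − |Γ|²)·P_inc = 74.5 W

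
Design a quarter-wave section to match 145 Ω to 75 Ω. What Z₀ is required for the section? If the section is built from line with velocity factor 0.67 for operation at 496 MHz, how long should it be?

Z_qwt ≈ 104 Ω; length ≈ 10.1 cm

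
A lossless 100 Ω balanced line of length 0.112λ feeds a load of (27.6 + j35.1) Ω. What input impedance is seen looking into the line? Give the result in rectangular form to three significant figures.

Z_in ≈ 86.7 + j142 Ω

βl = 2π × 0.112 = 40.3°
tan(βl) = tan(40.3°) = 0.849
Z_in = Z_0·(Z_L + jZ_0·tanβl)/(Z_0 + jZ_L·tanβl)
     = 100·(27.6 + j120)/(70.2 + j23.4)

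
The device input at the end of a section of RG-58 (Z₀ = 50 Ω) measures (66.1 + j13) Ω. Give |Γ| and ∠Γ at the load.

Γ = (Z_L − Z_0)/(Z_L + Z_0) = (16.1 + j13)/(116.1 + j13)
|Γ| = 20.7/117 = 0.177

Γ ≈ 0.177 ∠ 32.5°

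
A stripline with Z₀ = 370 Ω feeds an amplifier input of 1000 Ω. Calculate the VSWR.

Γ = (1000 − 370)/(1000 + 370) = 0.46
VSWR = (1 + 0.46)/(1 − 0.46)

VSWR ≈ 2.7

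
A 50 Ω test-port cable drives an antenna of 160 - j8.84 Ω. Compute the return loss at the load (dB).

Γ = (110 − j8.84)/(210 − j8.84), |Γ| = 0.525
RL = −20·log₁₀|Γ| = −20·log₁₀(0.525)

RL ≈ 5.6 dB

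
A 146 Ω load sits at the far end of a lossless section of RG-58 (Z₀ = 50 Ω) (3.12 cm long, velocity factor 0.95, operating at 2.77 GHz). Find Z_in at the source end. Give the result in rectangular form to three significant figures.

Z_in ≈ 18.9 + j15.1 Ω

λ = v/f = 0.95·c / 2.77 GHz = 0.103 m
βl = 2π·l/λ = 2π × 0.303 = 109°
tan(βl) = tan(109°) = -2.88
Z_in = Z_0·(Z_L + jZ_0·tanβl)/(Z_0 + jZ_L·tanβl)
     = 50·(146 − j144)/(50 − j420)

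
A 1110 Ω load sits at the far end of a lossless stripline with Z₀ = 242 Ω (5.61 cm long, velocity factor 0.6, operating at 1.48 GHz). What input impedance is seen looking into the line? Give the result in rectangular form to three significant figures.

Z_in ≈ 513 + j524 Ω

λ = v/f = 0.6·c / 1.48 GHz = 0.122 m
βl = 2π·l/λ = 2π × 0.461 = 166°
tan(βl) = tan(166°) = -0.248
Z_in = Z_0·(Z_L + jZ_0·tanβl)/(Z_0 + jZ_L·tanβl)
     = 242·(1110 − j60.1)/(242 − j276)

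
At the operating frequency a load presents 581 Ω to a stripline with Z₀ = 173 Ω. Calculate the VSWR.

For a purely resistive load, VSWR = R_L/Z_0 or Z_0/R_L (whichever > 1) = 581/173

VSWR ≈ 3.36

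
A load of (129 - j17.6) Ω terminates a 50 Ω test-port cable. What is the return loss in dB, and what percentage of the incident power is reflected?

RL ≈ 6.94 dB; 20.2% of incident power reflected

Γ = (79 − j17.6)/(179 − j17.6), |Γ| = 0.45
RL = −20·log₁₀(0.45) = 6.94 dB
P_refl/P_inc = |Γ|² = 0.202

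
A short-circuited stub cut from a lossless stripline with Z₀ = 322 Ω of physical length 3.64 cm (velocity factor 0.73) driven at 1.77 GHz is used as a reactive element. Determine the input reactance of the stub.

X_in ≈ -1130 Ω (capacitive)

λ = v/f = 0.73·c / 1.77 GHz = 0.124 m
βl = 2π·l/λ = 2π × 0.294 = 106°
tan(βl) = -3.51
For a short-circuited stub, Z_in = jZ_0·tan(βl)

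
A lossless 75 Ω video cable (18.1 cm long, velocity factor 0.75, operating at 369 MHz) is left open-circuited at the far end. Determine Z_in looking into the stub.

λ = v/f = 0.75·c / 369 MHz = 0.61 m
βl = 2π·l/λ = 2π × 0.297 = 107°
tan(βl) = -3.3
For an open-circuited stub, Z_in = −jZ_0·cot(βl) = −jZ_0/tan(βl)

Z_in ≈ +j22.7 Ω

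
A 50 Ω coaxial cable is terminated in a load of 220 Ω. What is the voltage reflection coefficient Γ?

Γ = 0.63

Γ = (Z_L − Z_0)/(Z_L + Z_0) = (220 − 50)/(220 + 50) = 170/270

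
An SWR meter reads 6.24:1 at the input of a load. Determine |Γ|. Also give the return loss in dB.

|Γ| ≈ 0.724; return loss ≈ 2.81 dB

|Γ| = (S − 1)/(S + 1) = (6.24 − 1)/(6.24 + 1) = 5.24/7.24
RL = −20·log₁₀|Γ| = −20·log₁₀(0.724)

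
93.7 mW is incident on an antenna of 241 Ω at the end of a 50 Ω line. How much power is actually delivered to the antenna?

Γ = (241 − 50)/(241 + 50) = 0.656
|Γ|² = 0.431
P_refl = |Γ|²·P_inc = 40.4 mW, P_del = (1 − |Γ|²)·P_inc = 53.3 mW

P_delivered ≈ 53.3 mW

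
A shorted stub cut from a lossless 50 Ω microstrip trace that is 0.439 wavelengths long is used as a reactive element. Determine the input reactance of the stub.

βl = 2π × 0.439 = 158°
tan(βl) = -0.403
For a shorted stub, Z_in = jZ_0·tan(βl)

X_in ≈ -20.2 Ω (capacitive)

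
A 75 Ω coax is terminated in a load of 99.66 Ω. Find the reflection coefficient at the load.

Γ = 0.141

Γ = (Z_L − Z_0)/(Z_L + Z_0) = (99.66 − 75)/(99.66 + 75) = 24.66/174.7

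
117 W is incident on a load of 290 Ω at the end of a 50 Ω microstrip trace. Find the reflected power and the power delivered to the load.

P_reflected ≈ 58.3 W; P_delivered ≈ 58.7 W

Γ = (290 − 50)/(290 + 50) = 0.706
|Γ|² = 0.498
P_refl = |Γ|²·P_inc = 58.3 W, P_del = (1 − |Γ|²)·P_inc = 58.7 W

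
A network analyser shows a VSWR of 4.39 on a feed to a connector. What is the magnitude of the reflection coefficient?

|Γ| ≈ 0.629

|Γ| = (S − 1)/(S + 1) = (4.39 − 1)/(4.39 + 1) = 3.39/5.39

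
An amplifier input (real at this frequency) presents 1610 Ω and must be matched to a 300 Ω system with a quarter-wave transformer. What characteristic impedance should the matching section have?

Z_qwt ≈ 695 Ω

Z_qwt = √(Z_0·R_L) = √(300 × 1610) = √483000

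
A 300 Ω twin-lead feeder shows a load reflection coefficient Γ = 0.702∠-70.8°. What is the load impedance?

Z_L = Z_0·(1 + Γ)/(1 − Γ) = 300·(1.23 − j0.663)/(0.769 + j0.663)

Z_L ≈ 148 − j386 Ω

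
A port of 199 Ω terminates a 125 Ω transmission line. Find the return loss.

Γ = (199 − 125)/(199 + 125) = 0.228
RL = −20·log₁₀|Γ| = −20·log₁₀(0.228)

RL ≈ 12.8 dB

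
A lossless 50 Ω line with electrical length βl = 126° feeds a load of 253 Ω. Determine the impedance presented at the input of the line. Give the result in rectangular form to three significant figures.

tan(βl) = tan(126°) = -1.38
Z_in = Z_0·(Z_L + jZ_0·tanβl)/(Z_0 + jZ_L·tanβl)
     = 50·(253 − j68.8)/(50 − j348)

Z_in ≈ 14.8 + j34.2 Ω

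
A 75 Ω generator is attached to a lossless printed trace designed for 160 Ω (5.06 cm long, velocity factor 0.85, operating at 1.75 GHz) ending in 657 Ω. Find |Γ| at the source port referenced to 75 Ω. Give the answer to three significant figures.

|Γ| ≈ 0.625

λ = v/f = 0.85·c / 1.75 GHz = 0.146 m
βl = 2π·l/λ = 2π × 0.347 = 125°
tan(βl) = -1.43
Z_in = Z_0·(Z_L + jZ_0·tanβl)/(Z_0 + jZ_L·tanβl) = 56.4 + j102 Ω
Γ_s = (Z_in − Z_s)/(Z_in + Z_s) = (-18.6 + j102)/(131 + j102), |Γ_s| = 0.625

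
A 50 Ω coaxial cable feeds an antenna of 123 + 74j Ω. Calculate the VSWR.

Γ = (Z_L − Z_0)/(Z_L + Z_0) = (73 + j74)/(173 + j74)
|Γ| = 104/188 = 0.552
VSWR = (1 + |Γ|)/(1 − |Γ|) = 1.55/0.448

VSWR ≈ 3.47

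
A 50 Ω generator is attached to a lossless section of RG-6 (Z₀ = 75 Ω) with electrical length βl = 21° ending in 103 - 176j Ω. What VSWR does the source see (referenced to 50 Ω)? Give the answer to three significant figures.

tan(βl) = 0.384
Z_in = Z_0·(Z_L + jZ_0·tanβl)/(Z_0 + jZ_L·tanβl) = 30.4 − j85.9 Ω
Γ_s = (Z_in − Z_s)/(Z_in + Z_s) = (-19.6 − j85.9)/(80.4 − j85.9), |Γ_s| = 0.749
VSWR = (1 + |Γ_s|)/(1 − |Γ_s|)

VSWR ≈ 6.97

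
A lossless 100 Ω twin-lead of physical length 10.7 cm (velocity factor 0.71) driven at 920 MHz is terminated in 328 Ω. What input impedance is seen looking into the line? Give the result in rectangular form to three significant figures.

λ = v/f = 0.71·c / 920 MHz = 0.232 m
βl = 2π·l/λ = 2π × 0.462 = 166°
tan(βl) = tan(166°) = -0.242
Z_in = Z_0·(Z_L + jZ_0·tanβl)/(Z_0 + jZ_L·tanβl)
     = 100·(328 − j24.2)/(100 − j79.5)

Z_in ≈ 213 + j145 Ω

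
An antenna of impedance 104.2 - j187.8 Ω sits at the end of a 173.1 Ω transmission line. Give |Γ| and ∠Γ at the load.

Γ = (Z_L − Z_0)/(Z_L + Z_0) = (-68.9 − j187.8)/(277.3 − j187.8)
|Γ| = 200/335 = 0.597

Γ ≈ 0.597 ∠ -76°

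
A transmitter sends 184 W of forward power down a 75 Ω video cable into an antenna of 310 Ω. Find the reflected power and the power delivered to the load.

Γ = (310 − 75)/(310 + 75) = 0.61
|Γ|² = 0.373
P_refl = |Γ|²·P_inc = 68.6 W, P_del = (1 − |Γ|²)·P_inc = 115 W

P_reflected ≈ 68.6 W; P_delivered ≈ 115 W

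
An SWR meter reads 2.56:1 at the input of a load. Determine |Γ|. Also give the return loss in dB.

|Γ| = (S − 1)/(S + 1) = (2.56 − 1)/(2.56 + 1) = 1.56/3.56
RL = −20·log₁₀|Γ| = −20·log₁₀(0.438)

|Γ| ≈ 0.438; return loss ≈ 7.17 dB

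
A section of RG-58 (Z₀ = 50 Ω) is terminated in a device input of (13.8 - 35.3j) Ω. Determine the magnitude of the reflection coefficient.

|Γ| ≈ 0.693

Γ = (Z_L − Z_0)/(Z_L + Z_0) = (-36.2 − j35.3)/(63.8 − j35.3)
|Γ| = 50.6/72.9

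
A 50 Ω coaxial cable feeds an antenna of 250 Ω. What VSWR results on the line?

VSWR ≈ 5

Γ = (250 − 50)/(250 + 50) = 0.667
VSWR = (1 + 0.667)/(1 − 0.667)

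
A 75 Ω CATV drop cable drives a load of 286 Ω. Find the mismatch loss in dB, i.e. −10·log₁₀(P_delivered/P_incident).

mismatch loss ≈ 1.82 dB

Γ = (286 − 75)/(286 + 75) = 0.584
|Γ|² = 0.342, so P_del/P_inc = 1 − |Γ|² = 0.658
ML = −10·log₁₀(1 − |Γ|²)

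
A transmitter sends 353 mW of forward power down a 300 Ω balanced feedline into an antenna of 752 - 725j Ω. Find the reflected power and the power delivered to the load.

P_reflected ≈ 158 mW; P_delivered ≈ 195 mW

|Γ| = |(452 − j725)/(1052 − j725)| = 0.669
|Γ|² = 0.447
P_refl = |Γ|²·P_inc = 158 mW, P_del = (1 − |Γ|²)·P_inc = 195 mW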